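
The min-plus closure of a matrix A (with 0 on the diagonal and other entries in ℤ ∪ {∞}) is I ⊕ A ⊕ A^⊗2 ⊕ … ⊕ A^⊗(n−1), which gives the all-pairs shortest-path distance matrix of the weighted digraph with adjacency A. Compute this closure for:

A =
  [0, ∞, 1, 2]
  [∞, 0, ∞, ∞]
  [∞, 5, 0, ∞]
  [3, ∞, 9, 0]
Closure =
  [0, 6, 1, 2]
  [∞, 0, ∞, ∞]
  [∞, 5, 0, ∞]
  [3, 9, 4, 0]

This is the Floyd-Warshall all-pairs shortest-path computation. For each intermediate vertex k = 0, 1, …, 3, update dist[i][j] ← min(dist[i][j], dist[i][k] + dist[k][j]). The final matrix gives, for each (i, j), the minimum total weight of any directed path from i to j (possibly empty when i = j).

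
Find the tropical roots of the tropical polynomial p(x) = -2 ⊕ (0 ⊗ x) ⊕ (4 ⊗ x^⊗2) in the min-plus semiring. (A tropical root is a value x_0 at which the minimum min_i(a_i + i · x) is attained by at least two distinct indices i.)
Roots: {-4, -2}

Each tropical root is a break point of the lower envelope of the lines y = a_i + i · x (there are 3 lines, with slopes 0, 1, ..., 2). Only the lines that attain the minimum somewhere contribute to roots; other lines are dominated. Here the surviving (envelope) indices are i = 2, i = 1, i = 0.
Intersections between consecutive envelope lines give the roots: for adjacent envelope indices i < j the intersection is x = (a_i − a_j) / (j − i). Reading off the sorted break points: {-4, -2}.
Verification: at each break x_0, at least two indices attain the minimum of min_i(a_i + i · x_0).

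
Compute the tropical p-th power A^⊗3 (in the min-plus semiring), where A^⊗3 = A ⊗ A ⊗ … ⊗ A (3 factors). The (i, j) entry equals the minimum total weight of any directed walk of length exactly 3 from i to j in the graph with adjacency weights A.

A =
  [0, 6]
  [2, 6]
A^⊗3 =
  [0, 6]
  [2, 8]

Each entry (A^⊗3)_ij equals the minimum over all length-3 walks i = v_0 → v_1 → … → v_3 = j of Σ_t A[v_t][v_{t+1}]. For example, for (i, j) = (0, 1) we minimise over 4 possible intermediate vertex sequences; the minimum is 6, attained along the walk 0 → 0 → 0 → 1.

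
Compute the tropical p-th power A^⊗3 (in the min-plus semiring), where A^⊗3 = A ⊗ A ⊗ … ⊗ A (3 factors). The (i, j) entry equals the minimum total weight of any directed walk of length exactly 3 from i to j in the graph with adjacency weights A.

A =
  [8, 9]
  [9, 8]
A^⊗3 =
  [24, 25]
  [25, 24]

Each entry (A^⊗3)_ij equals the minimum over all length-3 walks i = v_0 → v_1 → … → v_3 = j of Σ_t A[v_t][v_{t+1}]. For example, for (i, j) = (0, 1) we minimise over 4 possible intermediate vertex sequences; the minimum is 25, attained along the walk 0 → 0 → 0 → 1.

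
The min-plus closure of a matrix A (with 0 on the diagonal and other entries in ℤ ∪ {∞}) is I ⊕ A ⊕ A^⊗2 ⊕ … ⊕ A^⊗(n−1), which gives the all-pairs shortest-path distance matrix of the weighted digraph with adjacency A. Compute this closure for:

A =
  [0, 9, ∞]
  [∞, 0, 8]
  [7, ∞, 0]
Closure =
  [0, 9, 17]
  [15, 0, 8]
  [7, 16, 0]

This is the Floyd-Warshall all-pairs shortest-path computation. For each intermediate vertex k = 0, 1, …, 2, update dist[i][j] ← min(dist[i][j], dist[i][k] + dist[k][j]). The final matrix gives, for each (i, j), the minimum total weight of any directed path from i to j (possibly empty when i = j).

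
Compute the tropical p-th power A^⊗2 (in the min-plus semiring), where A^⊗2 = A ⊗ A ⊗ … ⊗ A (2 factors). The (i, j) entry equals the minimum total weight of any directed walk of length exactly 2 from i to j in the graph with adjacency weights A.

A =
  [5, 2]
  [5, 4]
A^⊗2 =
  [7, 6]
  [9, 7]

Each entry (A^⊗2)_ij equals the minimum over all length-2 walks i = v_0 → v_1 → … → v_2 = j of Σ_t A[v_t][v_{t+1}]. For example, for (i, j) = (0, 1) we minimise over 2 possible intermediate vertex sequences; the minimum is 6, attained along the walk 0 → 1 → 1.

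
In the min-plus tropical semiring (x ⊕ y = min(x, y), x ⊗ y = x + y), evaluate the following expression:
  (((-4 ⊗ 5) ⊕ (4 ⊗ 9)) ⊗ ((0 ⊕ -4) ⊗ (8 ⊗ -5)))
(((-4 ⊗ 5) ⊕ (4 ⊗ 9)) ⊗ ((0 ⊕ -4) ⊗ (8 ⊗ -5))) = 0

Expand innermost to outermost. Recall ⊕ takes the minimum of its arguments and ⊗ takes their sum. Working out the expression (((-4 ⊗ 5) ⊕ (4 ⊗ 9)) ⊗ ((0 ⊕ -4) ⊗ (8 ⊗ -5))) gives 0.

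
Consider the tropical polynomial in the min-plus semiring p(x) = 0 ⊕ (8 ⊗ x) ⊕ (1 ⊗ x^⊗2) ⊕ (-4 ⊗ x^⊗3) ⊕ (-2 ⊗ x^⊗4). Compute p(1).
p(1) = -1

A tropical monomial a ⊗ x^⊗i evaluates to a + i · x. Evaluating each term at x = 1:
  Term 0 contributes 0 + 0 · 1 = 0
  Term 1 contributes 8 + 1 · 1 = 9
  Term 2 contributes 1 + 2 · 1 = 3
  Term 3 contributes -4 + 3 · 1 = -1
  Term 4 contributes -2 + 4 · 1 = 2
p(1) = ⊕ of these = min[0, 9, 3, -1, 2] = -1.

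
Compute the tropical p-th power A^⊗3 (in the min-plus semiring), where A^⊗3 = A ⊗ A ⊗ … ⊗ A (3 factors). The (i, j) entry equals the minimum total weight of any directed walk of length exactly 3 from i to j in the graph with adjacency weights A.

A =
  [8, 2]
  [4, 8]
A^⊗3 =
  [14, 8]
  [10, 14]

Each entry (A^⊗3)_ij equals the minimum over all length-3 walks i = v_0 → v_1 → … → v_3 = j of Σ_t A[v_t][v_{t+1}]. For example, for (i, j) = (0, 1) we minimise over 4 possible intermediate vertex sequences; the minimum is 8, attained along the walk 0 → 1 → 0 → 1.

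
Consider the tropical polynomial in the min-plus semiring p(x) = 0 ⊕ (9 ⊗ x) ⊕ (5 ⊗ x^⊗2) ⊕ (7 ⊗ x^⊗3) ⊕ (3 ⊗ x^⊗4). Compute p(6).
p(6) = 0

A tropical monomial a ⊗ x^⊗i evaluates to a + i · x. Evaluating each term at x = 6:
  Term 0 contributes 0 + 0 · 6 = 0
  Term 1 contributes 9 + 1 · 6 = 15
  Term 2 contributes 5 + 2 · 6 = 17
  Term 3 contributes 7 + 3 · 6 = 25
  Term 4 contributes 3 + 4 · 6 = 27
p(6) = ⊕ of these = min[0, 15, 17, 25, 27] = 0.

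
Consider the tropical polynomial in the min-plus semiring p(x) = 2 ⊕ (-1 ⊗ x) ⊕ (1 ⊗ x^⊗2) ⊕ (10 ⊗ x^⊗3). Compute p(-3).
p(-3) = -5

A tropical monomial a ⊗ x^⊗i evaluates to a + i · x. Evaluating each term at x = -3:
  Term 0 contributes 2 + 0 · -3 = 2
  Term 1 contributes -1 + 1 · -3 = -4
  Term 2 contributes 1 + 2 · -3 = -5
  Term 3 contributes 10 + 3 · -3 = 1
p(-3) = ⊕ of these = min[2, -4, -5, 1] = -5.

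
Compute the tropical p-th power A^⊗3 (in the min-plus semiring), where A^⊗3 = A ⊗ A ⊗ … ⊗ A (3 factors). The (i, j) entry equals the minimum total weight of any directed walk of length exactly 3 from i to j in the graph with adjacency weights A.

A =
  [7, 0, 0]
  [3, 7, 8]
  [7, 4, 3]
A^⊗3 =
  [7, 3, 3]
  [6, 7, 6]
  [10, 7, 7]

Each entry (A^⊗3)_ij equals the minimum over all length-3 walks i = v_0 → v_1 → … → v_3 = j of Σ_t A[v_t][v_{t+1}]. For example, for (i, j) = (0, 2) we minimise over 9 possible intermediate vertex sequences; the minimum is 3, attained along the walk 0 → 1 → 0 → 2.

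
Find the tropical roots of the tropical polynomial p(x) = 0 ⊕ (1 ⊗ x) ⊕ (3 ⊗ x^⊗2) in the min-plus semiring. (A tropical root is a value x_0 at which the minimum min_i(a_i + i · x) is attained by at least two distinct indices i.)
Roots: {-2, -1}

Each tropical root is a break point of the lower envelope of the lines y = a_i + i · x (there are 3 lines, with slopes 0, 1, ..., 2). Only the lines that attain the minimum somewhere contribute to roots; other lines are dominated. Here the surviving (envelope) indices are i = 2, i = 1, i = 0.
Intersections between consecutive envelope lines give the roots: for adjacent envelope indices i < j the intersection is x = (a_i − a_j) / (j − i). Reading off the sorted break points: {-2, -1}.
Verification: at each break x_0, at least two indices attain the minimum of min_i(a_i + i · x_0).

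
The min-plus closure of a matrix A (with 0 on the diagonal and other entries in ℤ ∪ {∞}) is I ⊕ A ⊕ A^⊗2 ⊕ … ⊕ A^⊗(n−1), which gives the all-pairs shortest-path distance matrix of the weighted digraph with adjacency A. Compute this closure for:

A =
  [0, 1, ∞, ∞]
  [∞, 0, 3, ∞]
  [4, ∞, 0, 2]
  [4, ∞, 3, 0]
Closure =
  [0, 1, 4, 6]
  [7, 0, 3, 5]
  [4, 5, 0, 2]
  [4, 5, 3, 0]

This is the Floyd-Warshall all-pairs shortest-path computation. For each intermediate vertex k = 0, 1, …, 3, update dist[i][j] ← min(dist[i][j], dist[i][k] + dist[k][j]). The final matrix gives, for each (i, j), the minimum total weight of any directed path from i to j (possibly empty when i = j).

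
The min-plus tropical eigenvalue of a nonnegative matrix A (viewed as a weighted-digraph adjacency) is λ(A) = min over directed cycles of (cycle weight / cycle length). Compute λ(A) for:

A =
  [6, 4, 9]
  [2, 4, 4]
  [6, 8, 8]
λ(A) = 3

Enumerate directed cycles and compute their means (weight / length). Sample:
  cycle 0 → 0: weight = 6, length = 1, mean = 6/1 ≈ 6.000
  cycle 1 → 1: weight = 4, length = 1, mean = 4/1 ≈ 4.000
  cycle 2 → 2: weight = 8, length = 1, mean = 8/1 ≈ 8.000
  cycle 0 → 1 → 0: weight = 6, length = 2, mean = 6/2 ≈ 3.000
  cycle 0 → 2 → 0: weight = 15, length = 2, mean = 15/2 ≈ 7.500
  cycle 1 → 0 → 1: weight = 6, length = 2, mean = 6/2 ≈ 3.000
Minimum mean = 3.000, attained e.g. along the cycle 0 → 1 → 0 with weight 6 and length 2. So λ(A) = 6/2 = 3.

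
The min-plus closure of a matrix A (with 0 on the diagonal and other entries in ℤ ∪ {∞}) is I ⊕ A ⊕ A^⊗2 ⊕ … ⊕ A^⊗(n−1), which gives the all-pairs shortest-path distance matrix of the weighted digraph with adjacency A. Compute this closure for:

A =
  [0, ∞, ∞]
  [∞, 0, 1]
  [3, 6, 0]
Closure =
  [0, ∞, ∞]
  [4, 0, 1]
  [3, 6, 0]

This is the Floyd-Warshall all-pairs shortest-path computation. For each intermediate vertex k = 0, 1, …, 2, update dist[i][j] ← min(dist[i][j], dist[i][k] + dist[k][j]). The final matrix gives, for each (i, j), the minimum total weight of any directed path from i to j (possibly empty when i = j).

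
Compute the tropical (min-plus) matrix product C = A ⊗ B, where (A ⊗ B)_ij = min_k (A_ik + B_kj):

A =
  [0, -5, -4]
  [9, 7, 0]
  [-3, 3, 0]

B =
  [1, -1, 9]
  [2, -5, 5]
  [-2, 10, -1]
A ⊗ B =
  [-6, -10, -5]
  [-2, 2, -1]
  [-2, -4, -1]

Apply the min-plus product entry-by-entry:
  C[0][0] = min over k of (A[0][0] + B[0][0] = 0 + 1 = 1, A[0][1] + B[1][0] = -5 + 2 = -3, A[0][2] + B[2][0] = -4 + -2 = -6) = -6 (attained at k = 2)
  C[0][1] = min over k of (A[0][0] + B[0][1] = 0 + -1 = -1, A[0][1] + B[1][1] = -5 + -5 = -10, A[0][2] + B[2][1] = -4 + 10 = 6) = -10 (attained at k = 1)
  C[0][2] = min over k of (A[0][0] + B[0][2] = 0 + 9 = 9, A[0][1] + B[1][2] = -5 + 5 = 0, A[0][2] + B[2][2] = -4 + -1 = -5) = -5 (attained at k = 2)
  C[1][0] = min over k of (A[1][0] + B[0][0] = 9 + 1 = 10, A[1][1] + B[1][0] = 7 + 2 = 9, A[1][2] + B[2][0] = 0 + -2 = -2) = -2 (attained at k = 2)
  C[1][1] = min over k of (A[1][0] + B[0][1] = 9 + -1 = 8, A[1][1] + B[1][1] = 7 + -5 = 2, A[1][2] + B[2][1] = 0 + 10 = 10) = 2 (attained at k = 1)
  C[1][2] = min over k of (A[1][0] + B[0][2] = 9 + 9 = 18, A[1][1] + B[1][2] = 7 + 5 = 12, A[1][2] + B[2][2] = 0 + -1 = -1) = -1 (attained at k = 2)
  C[2][0] = min over k of (A[2][0] + B[0][0] = -3 + 1 = -2, A[2][1] + B[1][0] = 3 + 2 = 5, A[2][2] + B[2][0] = 0 + -2 = -2) = -2 (attained at k = 0)
  C[2][1] = min over k of (A[2][0] + B[0][1] = -3 + -1 = -4, A[2][1] + B[1][1] = 3 + -5 = -2, A[2][2] + B[2][1] = 0 + 10 = 10) = -4 (attained at k = 0)
  C[2][2] = min over k of (A[2][0] + B[0][2] = -3 + 9 = 6, A[2][1] + B[1][2] = 3 + 5 = 8, A[2][2] + B[2][2] = 0 + -1 = -1) = -1 (attained at k = 2)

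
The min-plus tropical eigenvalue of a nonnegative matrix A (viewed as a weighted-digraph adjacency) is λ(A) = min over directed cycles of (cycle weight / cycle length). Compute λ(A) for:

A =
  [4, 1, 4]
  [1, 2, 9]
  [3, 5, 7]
λ(A) = 1

Enumerate directed cycles and compute their means (weight / length). Sample:
  cycle 0 → 0: weight = 4, length = 1, mean = 4/1 ≈ 4.000
  cycle 1 → 1: weight = 2, length = 1, mean = 2/1 ≈ 2.000
  cycle 2 → 2: weight = 7, length = 1, mean = 7/1 ≈ 7.000
  cycle 0 → 1 → 0: weight = 2, length = 2, mean = 2/2 ≈ 1.000
  cycle 0 → 2 → 0: weight = 7, length = 2, mean = 7/2 ≈ 3.500
  cycle 1 → 0 → 1: weight = 2, length = 2, mean = 2/2 ≈ 1.000
Minimum mean = 1.000, attained e.g. along the cycle 0 → 1 → 0 with weight 2 and length 2. So λ(A) = 2/2 = 1.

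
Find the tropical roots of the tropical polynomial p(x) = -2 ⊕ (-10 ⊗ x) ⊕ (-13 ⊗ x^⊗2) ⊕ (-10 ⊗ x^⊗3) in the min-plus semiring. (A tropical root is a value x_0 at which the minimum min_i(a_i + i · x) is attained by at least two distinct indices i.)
Roots: {-3, 3, 8}

Each tropical root is a break point of the lower envelope of the lines y = a_i + i · x (there are 4 lines, with slopes 0, 1, ..., 3). Only the lines that attain the minimum somewhere contribute to roots; other lines are dominated. Here the surviving (envelope) indices are i = 3, i = 2, i = 1, i = 0.
Intersections between consecutive envelope lines give the roots: for adjacent envelope indices i < j the intersection is x = (a_i − a_j) / (j − i). Reading off the sorted break points: {-3, 3, 8}.
Verification: at each break x_0, at least two indices attain the minimum of min_i(a_i + i · x_0).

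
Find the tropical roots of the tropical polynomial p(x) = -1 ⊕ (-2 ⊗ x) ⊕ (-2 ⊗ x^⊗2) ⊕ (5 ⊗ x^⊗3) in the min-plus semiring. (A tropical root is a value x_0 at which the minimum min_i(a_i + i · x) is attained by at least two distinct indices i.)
Roots: {-7, 0, 1}

Each tropical root is a break point of the lower envelope of the lines y = a_i + i · x (there are 4 lines, with slopes 0, 1, ..., 3). Only the lines that attain the minimum somewhere contribute to roots; other lines are dominated. Here the surviving (envelope) indices are i = 3, i = 2, i = 1, i = 0.
Intersections between consecutive envelope lines give the roots: for adjacent envelope indices i < j the intersection is x = (a_i − a_j) / (j − i). Reading off the sorted break points: {-7, 0, 1}.
Verification: at each break x_0, at least two indices attain the minimum of min_i(a_i + i · x_0).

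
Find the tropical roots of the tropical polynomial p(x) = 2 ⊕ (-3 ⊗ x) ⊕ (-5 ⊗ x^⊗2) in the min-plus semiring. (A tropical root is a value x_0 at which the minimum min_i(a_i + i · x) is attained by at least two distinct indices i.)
Roots: {2, 5}

Each tropical root is a break point of the lower envelope of the lines y = a_i + i · x (there are 3 lines, with slopes 0, 1, ..., 2). Only the lines that attain the minimum somewhere contribute to roots; other lines are dominated. Here the surviving (envelope) indices are i = 2, i = 1, i = 0.
Intersections between consecutive envelope lines give the roots: for adjacent envelope indices i < j the intersection is x = (a_i − a_j) / (j − i). Reading off the sorted break points: {2, 5}.
Verification: at each break x_0, at least two indices attain the minimum of min_i(a_i + i · x_0).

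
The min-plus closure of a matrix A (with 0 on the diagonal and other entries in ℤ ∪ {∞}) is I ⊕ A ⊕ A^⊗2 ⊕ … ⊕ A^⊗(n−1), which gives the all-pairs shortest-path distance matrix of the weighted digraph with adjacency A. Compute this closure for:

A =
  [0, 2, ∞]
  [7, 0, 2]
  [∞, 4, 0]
Closure =
  [0, 2, 4]
  [7, 0, 2]
  [11, 4, 0]

This is the Floyd-Warshall all-pairs shortest-path computation. For each intermediate vertex k = 0, 1, …, 2, update dist[i][j] ← min(dist[i][j], dist[i][k] + dist[k][j]). The final matrix gives, for each (i, j), the minimum total weight of any directed path from i to j (possibly empty when i = j).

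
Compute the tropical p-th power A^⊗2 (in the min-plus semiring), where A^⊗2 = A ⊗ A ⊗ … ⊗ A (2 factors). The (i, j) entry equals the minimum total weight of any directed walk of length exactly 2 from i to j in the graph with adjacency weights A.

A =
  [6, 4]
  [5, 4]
A^⊗2 =
  [9, 8]
  [9, 8]

Each entry (A^⊗2)_ij equals the minimum over all length-2 walks i = v_0 → v_1 → … → v_2 = j of Σ_t A[v_t][v_{t+1}]. For example, for (i, j) = (0, 1) we minimise over 2 possible intermediate vertex sequences; the minimum is 8, attained along the walk 0 → 1 → 1.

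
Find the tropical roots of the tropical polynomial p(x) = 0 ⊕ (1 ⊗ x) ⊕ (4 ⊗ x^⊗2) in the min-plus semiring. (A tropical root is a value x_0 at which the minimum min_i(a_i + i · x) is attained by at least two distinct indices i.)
Roots: {-3, -1}

Each tropical root is a break point of the lower envelope of the lines y = a_i + i · x (there are 3 lines, with slopes 0, 1, ..., 2). Only the lines that attain the minimum somewhere contribute to roots; other lines are dominated. Here the surviving (envelope) indices are i = 2, i = 1, i = 0.
Intersections between consecutive envelope lines give the roots: for adjacent envelope indices i < j the intersection is x = (a_i − a_j) / (j − i). Reading off the sorted break points: {-3, -1}.
Verification: at each break x_0, at least two indices attain the minimum of min_i(a_i + i · x_0).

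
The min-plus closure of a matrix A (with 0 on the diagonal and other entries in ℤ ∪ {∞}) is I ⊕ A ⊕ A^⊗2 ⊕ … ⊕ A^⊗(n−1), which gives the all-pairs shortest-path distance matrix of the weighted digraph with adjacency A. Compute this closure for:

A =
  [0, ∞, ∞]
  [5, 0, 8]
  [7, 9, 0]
Closure =
  [0, ∞, ∞]
  [5, 0, 8]
  [7, 9, 0]

This is the Floyd-Warshall all-pairs shortest-path computation. For each intermediate vertex k = 0, 1, …, 2, update dist[i][j] ← min(dist[i][j], dist[i][k] + dist[k][j]). The final matrix gives, for each (i, j), the minimum total weight of any directed path from i to j (possibly empty when i = j).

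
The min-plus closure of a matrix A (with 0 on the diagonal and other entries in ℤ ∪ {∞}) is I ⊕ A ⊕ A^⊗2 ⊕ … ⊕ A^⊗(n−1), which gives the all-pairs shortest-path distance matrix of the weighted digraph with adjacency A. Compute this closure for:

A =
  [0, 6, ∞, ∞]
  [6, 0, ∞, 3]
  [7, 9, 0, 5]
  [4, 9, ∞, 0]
Closure =
  [0, 6, ∞, 9]
  [6, 0, ∞, 3]
  [7, 9, 0, 5]
  [4, 9, ∞, 0]

This is the Floyd-Warshall all-pairs shortest-path computation. For each intermediate vertex k = 0, 1, …, 3, update dist[i][j] ← min(dist[i][j], dist[i][k] + dist[k][j]). The final matrix gives, for each (i, j), the minimum total weight of any directed path from i to j (possibly empty when i = j).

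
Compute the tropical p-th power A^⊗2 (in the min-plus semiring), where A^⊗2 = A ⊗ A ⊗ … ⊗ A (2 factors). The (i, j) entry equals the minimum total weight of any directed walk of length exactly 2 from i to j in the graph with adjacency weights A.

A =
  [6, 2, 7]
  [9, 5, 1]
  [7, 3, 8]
A^⊗2 =
  [11, 7, 3]
  [8, 4, 6]
  [12, 8, 4]

Each entry (A^⊗2)_ij equals the minimum over all length-2 walks i = v_0 → v_1 → … → v_2 = j of Σ_t A[v_t][v_{t+1}]. For example, for (i, j) = (0, 2) we minimise over 3 possible intermediate vertex sequences; the minimum is 3, attained along the walk 0 → 1 → 2.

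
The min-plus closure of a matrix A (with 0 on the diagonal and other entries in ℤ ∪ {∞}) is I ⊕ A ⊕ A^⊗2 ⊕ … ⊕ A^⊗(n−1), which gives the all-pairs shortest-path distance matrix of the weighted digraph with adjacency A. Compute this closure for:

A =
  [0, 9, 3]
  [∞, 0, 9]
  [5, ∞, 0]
Closure =
  [0, 9, 3]
  [14, 0, 9]
  [5, 14, 0]

This is the Floyd-Warshall all-pairs shortest-path computation. For each intermediate vertex k = 0, 1, …, 2, update dist[i][j] ← min(dist[i][j], dist[i][k] + dist[k][j]). The final matrix gives, for each (i, j), the minimum total weight of any directed path from i to j (possibly empty when i = j).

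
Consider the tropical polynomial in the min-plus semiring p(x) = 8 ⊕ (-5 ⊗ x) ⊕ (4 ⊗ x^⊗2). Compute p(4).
p(4) = -1

A tropical monomial a ⊗ x^⊗i evaluates to a + i · x. Evaluating each term at x = 4:
  Term 0 contributes 8 + 0 · 4 = 8
  Term 1 contributes -5 + 1 · 4 = -1
  Term 2 contributes 4 + 2 · 4 = 12
p(4) = ⊕ of these = min[8, -1, 12] = -1.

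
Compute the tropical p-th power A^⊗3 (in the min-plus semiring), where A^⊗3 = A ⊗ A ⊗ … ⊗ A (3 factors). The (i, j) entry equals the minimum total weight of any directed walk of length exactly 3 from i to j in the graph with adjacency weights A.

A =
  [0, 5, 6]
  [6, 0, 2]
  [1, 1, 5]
A^⊗3 =
  [0, 5, 6]
  [3, 0, 2]
  [1, 1, 3]

Each entry (A^⊗3)_ij equals the minimum over all length-3 walks i = v_0 → v_1 → … → v_3 = j of Σ_t A[v_t][v_{t+1}]. For example, for (i, j) = (0, 2) we minimise over 9 possible intermediate vertex sequences; the minimum is 6, attained along the walk 0 → 0 → 0 → 2.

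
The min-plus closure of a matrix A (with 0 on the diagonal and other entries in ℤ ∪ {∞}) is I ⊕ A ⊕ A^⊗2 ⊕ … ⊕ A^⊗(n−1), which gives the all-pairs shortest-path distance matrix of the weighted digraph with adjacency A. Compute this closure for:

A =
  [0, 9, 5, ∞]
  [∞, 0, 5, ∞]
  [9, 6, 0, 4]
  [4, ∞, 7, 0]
Closure =
  [0, 9, 5, 9]
  [13, 0, 5, 9]
  [8, 6, 0, 4]
  [4, 13, 7, 0]

This is the Floyd-Warshall all-pairs shortest-path computation. For each intermediate vertex k = 0, 1, …, 3, update dist[i][j] ← min(dist[i][j], dist[i][k] + dist[k][j]). The final matrix gives, for each (i, j), the minimum total weight of any directed path from i to j (possibly empty when i = j).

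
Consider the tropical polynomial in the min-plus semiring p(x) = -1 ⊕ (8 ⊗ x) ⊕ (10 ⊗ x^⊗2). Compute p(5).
p(5) = -1

A tropical monomial a ⊗ x^⊗i evaluates to a + i · x. Evaluating each term at x = 5:
  Term 0 contributes -1 + 0 · 5 = -1
  Term 1 contributes 8 + 1 · 5 = 13
  Term 2 contributes 10 + 2 · 5 = 20
p(5) = ⊕ of these = min[-1, 13, 20] = -1.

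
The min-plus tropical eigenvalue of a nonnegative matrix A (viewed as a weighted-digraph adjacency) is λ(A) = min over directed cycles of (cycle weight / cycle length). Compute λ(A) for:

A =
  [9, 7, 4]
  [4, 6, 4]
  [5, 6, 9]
λ(A) = 9/2

Enumerate directed cycles and compute their means (weight / length). Sample:
  cycle 0 → 0: weight = 9, length = 1, mean = 9/1 ≈ 9.000
  cycle 1 → 1: weight = 6, length = 1, mean = 6/1 ≈ 6.000
  cycle 2 → 2: weight = 9, length = 1, mean = 9/1 ≈ 9.000
  cycle 0 → 1 → 0: weight = 11, length = 2, mean = 11/2 ≈ 5.500
  cycle 0 → 2 → 0: weight = 9, length = 2, mean = 9/2 ≈ 4.500
  cycle 1 → 0 → 1: weight = 11, length = 2, mean = 11/2 ≈ 5.500
Minimum mean = 4.500, attained e.g. along the cycle 0 → 2 → 0 with weight 9 and length 2. So λ(A) = 9/2 = 9/2.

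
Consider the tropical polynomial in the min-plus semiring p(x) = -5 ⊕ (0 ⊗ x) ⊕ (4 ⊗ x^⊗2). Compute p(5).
p(5) = -5

A tropical monomial a ⊗ x^⊗i evaluates to a + i · x. Evaluating each term at x = 5:
  Term 0 contributes -5 + 0 · 5 = -5
  Term 1 contributes 0 + 1 · 5 = 5
  Term 2 contributes 4 + 2 · 5 = 14
p(5) = ⊕ of these = min[-5, 5, 14] = -5.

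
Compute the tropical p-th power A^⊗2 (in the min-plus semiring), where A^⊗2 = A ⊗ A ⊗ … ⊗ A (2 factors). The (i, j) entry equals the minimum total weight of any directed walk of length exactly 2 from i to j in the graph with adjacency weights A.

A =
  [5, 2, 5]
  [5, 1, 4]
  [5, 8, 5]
A^⊗2 =
  [7, 3, 6]
  [6, 2, 5]
  [10, 7, 10]

Each entry (A^⊗2)_ij equals the minimum over all length-2 walks i = v_0 → v_1 → … → v_2 = j of Σ_t A[v_t][v_{t+1}]. For example, for (i, j) = (0, 2) we minimise over 3 possible intermediate vertex sequences; the minimum is 6, attained along the walk 0 → 1 → 2.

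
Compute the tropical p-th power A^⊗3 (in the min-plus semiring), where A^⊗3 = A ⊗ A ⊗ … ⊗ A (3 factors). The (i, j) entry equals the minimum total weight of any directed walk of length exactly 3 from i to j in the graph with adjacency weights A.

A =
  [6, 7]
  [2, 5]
A^⊗3 =
  [14, 16]
  [11, 14]

Each entry (A^⊗3)_ij equals the minimum over all length-3 walks i = v_0 → v_1 → … → v_3 = j of Σ_t A[v_t][v_{t+1}]. For example, for (i, j) = (0, 1) we minimise over 4 possible intermediate vertex sequences; the minimum is 16, attained along the walk 0 → 1 → 0 → 1.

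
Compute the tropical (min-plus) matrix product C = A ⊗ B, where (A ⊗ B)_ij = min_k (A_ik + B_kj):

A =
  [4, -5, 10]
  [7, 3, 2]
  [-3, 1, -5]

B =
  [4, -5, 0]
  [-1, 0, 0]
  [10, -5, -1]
A ⊗ B =
  [-6, -5, -5]
  [2, -3, 1]
  [0, -10, -6]

Apply the min-plus product entry-by-entry:
  C[0][0] = min over k of (A[0][0] + B[0][0] = 4 + 4 = 8, A[0][1] + B[1][0] = -5 + -1 = -6, A[0][2] + B[2][0] = 10 + 10 = 20) = -6 (attained at k = 1)
  C[0][1] = min over k of (A[0][0] + B[0][1] = 4 + -5 = -1, A[0][1] + B[1][1] = -5 + 0 = -5, A[0][2] + B[2][1] = 10 + -5 = 5) = -5 (attained at k = 1)
  C[0][2] = min over k of (A[0][0] + B[0][2] = 4 + 0 = 4, A[0][1] + B[1][2] = -5 + 0 = -5, A[0][2] + B[2][2] = 10 + -1 = 9) = -5 (attained at k = 1)
  C[1][0] = min over k of (A[1][0] + B[0][0] = 7 + 4 = 11, A[1][1] + B[1][0] = 3 + -1 = 2, A[1][2] + B[2][0] = 2 + 10 = 12) = 2 (attained at k = 1)
  C[1][1] = min over k of (A[1][0] + B[0][1] = 7 + -5 = 2, A[1][1] + B[1][1] = 3 + 0 = 3, A[1][2] + B[2][1] = 2 + -5 = -3) = -3 (attained at k = 2)
  C[1][2] = min over k of (A[1][0] + B[0][2] = 7 + 0 = 7, A[1][1] + B[1][2] = 3 + 0 = 3, A[1][2] + B[2][2] = 2 + -1 = 1) = 1 (attained at k = 2)
  C[2][0] = min over k of (A[2][0] + B[0][0] = -3 + 4 = 1, A[2][1] + B[1][0] = 1 + -1 = 0, A[2][2] + B[2][0] = -5 + 10 = 5) = 0 (attained at k = 1)
  C[2][1] = min over k of (A[2][0] + B[0][1] = -3 + -5 = -8, A[2][1] + B[1][1] = 1 + 0 = 1, A[2][2] + B[2][1] = -5 + -5 = -10) = -10 (attained at k = 2)
  C[2][2] = min over k of (A[2][0] + B[0][2] = -3 + 0 = -3, A[2][1] + B[1][2] = 1 + 0 = 1, A[2][2] + B[2][2] = -5 + -1 = -6) = -6 (attained at k = 2)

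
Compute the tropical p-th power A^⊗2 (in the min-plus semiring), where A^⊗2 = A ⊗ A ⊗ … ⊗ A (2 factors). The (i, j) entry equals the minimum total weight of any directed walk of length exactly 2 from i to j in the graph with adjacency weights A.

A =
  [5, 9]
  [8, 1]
A^⊗2 =
  [10, 10]
  [9, 2]

Each entry (A^⊗2)_ij equals the minimum over all length-2 walks i = v_0 → v_1 → … → v_2 = j of Σ_t A[v_t][v_{t+1}]. For example, for (i, j) = (0, 1) we minimise over 2 possible intermediate vertex sequences; the minimum is 10, attained along the walk 0 → 1 → 1.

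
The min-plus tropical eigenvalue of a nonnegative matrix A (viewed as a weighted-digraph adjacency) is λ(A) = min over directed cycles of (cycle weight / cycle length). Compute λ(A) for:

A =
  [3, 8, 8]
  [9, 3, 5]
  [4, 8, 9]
λ(A) = 3

Enumerate directed cycles and compute their means (weight / length). Sample:
  cycle 0 → 0: weight = 3, length = 1, mean = 3/1 ≈ 3.000
  cycle 1 → 1: weight = 3, length = 1, mean = 3/1 ≈ 3.000
  cycle 2 → 2: weight = 9, length = 1, mean = 9/1 ≈ 9.000
  cycle 0 → 1 → 0: weight = 17, length = 2, mean = 17/2 ≈ 8.500
  cycle 0 → 2 → 0: weight = 12, length = 2, mean = 12/2 ≈ 6.000
  cycle 1 → 0 → 1: weight = 17, length = 2, mean = 17/2 ≈ 8.500
Minimum mean = 3.000, attained e.g. along the cycle 0 → 0 with weight 3 and length 1. So λ(A) = 3/1 = 3.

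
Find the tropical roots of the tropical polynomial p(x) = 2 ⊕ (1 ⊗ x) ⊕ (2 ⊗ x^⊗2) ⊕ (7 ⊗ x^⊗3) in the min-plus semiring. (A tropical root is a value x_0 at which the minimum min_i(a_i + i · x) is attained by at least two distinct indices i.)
Roots: {-5, -1, 1}

Each tropical root is a break point of the lower envelope of the lines y = a_i + i · x (there are 4 lines, with slopes 0, 1, ..., 3). Only the lines that attain the minimum somewhere contribute to roots; other lines are dominated. Here the surviving (envelope) indices are i = 3, i = 2, i = 1, i = 0.
Intersections between consecutive envelope lines give the roots: for adjacent envelope indices i < j the intersection is x = (a_i − a_j) / (j − i). Reading off the sorted break points: {-5, -1, 1}.
Verification: at each break x_0, at least two indices attain the minimum of min_i(a_i + i · x_0).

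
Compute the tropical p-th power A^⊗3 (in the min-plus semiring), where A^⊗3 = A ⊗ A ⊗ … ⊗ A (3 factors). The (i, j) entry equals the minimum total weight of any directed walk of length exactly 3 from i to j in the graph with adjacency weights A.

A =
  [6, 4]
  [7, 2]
A^⊗3 =
  [13, 8]
  [11, 6]

Each entry (A^⊗3)_ij equals the minimum over all length-3 walks i = v_0 → v_1 → … → v_3 = j of Σ_t A[v_t][v_{t+1}]. For example, for (i, j) = (0, 1) we minimise over 4 possible intermediate vertex sequences; the minimum is 8, attained along the walk 0 → 1 → 1 → 1.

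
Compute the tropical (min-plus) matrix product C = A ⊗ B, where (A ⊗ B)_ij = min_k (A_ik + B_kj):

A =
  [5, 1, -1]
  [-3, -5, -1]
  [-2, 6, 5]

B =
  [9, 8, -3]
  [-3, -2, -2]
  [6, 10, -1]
A ⊗ B =
  [-2, -1, -2]
  [-8, -7, -7]
  [3, 4, -5]

Apply the min-plus product entry-by-entry:
  C[0][0] = min over k of (A[0][0] + B[0][0] = 5 + 9 = 14, A[0][1] + B[1][0] = 1 + -3 = -2, A[0][2] + B[2][0] = -1 + 6 = 5) = -2 (attained at k = 1)
  C[0][1] = min over k of (A[0][0] + B[0][1] = 5 + 8 = 13, A[0][1] + B[1][1] = 1 + -2 = -1, A[0][2] + B[2][1] = -1 + 10 = 9) = -1 (attained at k = 1)
  C[0][2] = min over k of (A[0][0] + B[0][2] = 5 + -3 = 2, A[0][1] + B[1][2] = 1 + -2 = -1, A[0][2] + B[2][2] = -1 + -1 = -2) = -2 (attained at k = 2)
  C[1][0] = min over k of (A[1][0] + B[0][0] = -3 + 9 = 6, A[1][1] + B[1][0] = -5 + -3 = -8, A[1][2] + B[2][0] = -1 + 6 = 5) = -8 (attained at k = 1)
  C[1][1] = min over k of (A[1][0] + B[0][1] = -3 + 8 = 5, A[1][1] + B[1][1] = -5 + -2 = -7, A[1][2] + B[2][1] = -1 + 10 = 9) = -7 (attained at k = 1)
  C[1][2] = min over k of (A[1][0] + B[0][2] = -3 + -3 = -6, A[1][1] + B[1][2] = -5 + -2 = -7, A[1][2] + B[2][2] = -1 + -1 = -2) = -7 (attained at k = 1)
  C[2][0] = min over k of (A[2][0] + B[0][0] = -2 + 9 = 7, A[2][1] + B[1][0] = 6 + -3 = 3, A[2][2] + B[2][0] = 5 + 6 = 11) = 3 (attained at k = 1)
  C[2][1] = min over k of (A[2][0] + B[0][1] = -2 + 8 = 6, A[2][1] + B[1][1] = 6 + -2 = 4, A[2][2] + B[2][1] = 5 + 10 = 15) = 4 (attained at k = 1)
  C[2][2] = min over k of (A[2][0] + B[0][2] = -2 + -3 = -5, A[2][1] + B[1][2] = 6 + -2 = 4, A[2][2] + B[2][2] = 5 + -1 = 4) = -5 (attained at k = 0)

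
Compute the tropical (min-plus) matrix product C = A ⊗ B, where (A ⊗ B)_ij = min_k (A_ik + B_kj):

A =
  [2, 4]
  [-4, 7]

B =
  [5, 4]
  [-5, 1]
A ⊗ B =
  [-1, 5]
  [1, 0]

Apply the min-plus product entry-by-entry:
  C[0][0] = min over k of (A[0][0] + B[0][0] = 2 + 5 = 7, A[0][1] + B[1][0] = 4 + -5 = -1) = -1 (attained at k = 1)
  C[0][1] = min over k of (A[0][0] + B[0][1] = 2 + 4 = 6, A[0][1] + B[1][1] = 4 + 1 = 5) = 5 (attained at k = 1)
  C[1][0] = min over k of (A[1][0] + B[0][0] = -4 + 5 = 1, A[1][1] + B[1][0] = 7 + -5 = 2) = 1 (attained at k = 0)
  C[1][1] = min over k of (A[1][0] + B[0][1] = -4 + 4 = 0, A[1][1] + B[1][1] = 7 + 1 = 8) = 0 (attained at k = 0)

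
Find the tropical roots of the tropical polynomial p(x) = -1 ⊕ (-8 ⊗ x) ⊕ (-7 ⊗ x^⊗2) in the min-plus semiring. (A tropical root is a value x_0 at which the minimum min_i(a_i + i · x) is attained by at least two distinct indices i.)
Roots: {-1, 7}

Each tropical root is a break point of the lower envelope of the lines y = a_i + i · x (there are 3 lines, with slopes 0, 1, ..., 2). Only the lines that attain the minimum somewhere contribute to roots; other lines are dominated. Here the surviving (envelope) indices are i = 2, i = 1, i = 0.
Intersections between consecutive envelope lines give the roots: for adjacent envelope indices i < j the intersection is x = (a_i − a_j) / (j − i). Reading off the sorted break points: {-1, 7}.
Verification: at each break x_0, at least two indices attain the minimum of min_i(a_i + i · x_0).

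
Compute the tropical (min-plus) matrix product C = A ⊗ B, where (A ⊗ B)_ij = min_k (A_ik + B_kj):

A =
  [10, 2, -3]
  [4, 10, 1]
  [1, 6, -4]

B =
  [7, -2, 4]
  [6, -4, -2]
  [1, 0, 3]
A ⊗ B =
  [-2, -3, 0]
  [2, 1, 4]
  [-3, -4, -1]

Apply the min-plus product entry-by-entry:
  C[0][0] = min over k of (A[0][0] + B[0][0] = 10 + 7 = 17, A[0][1] + B[1][0] = 2 + 6 = 8, A[0][2] + B[2][0] = -3 + 1 = -2) = -2 (attained at k = 2)
  C[0][1] = min over k of (A[0][0] + B[0][1] = 10 + -2 = 8, A[0][1] + B[1][1] = 2 + -4 = -2, A[0][2] + B[2][1] = -3 + 0 = -3) = -3 (attained at k = 2)
  C[0][2] = min over k of (A[0][0] + B[0][2] = 10 + 4 = 14, A[0][1] + B[1][2] = 2 + -2 = 0, A[0][2] + B[2][2] = -3 + 3 = 0) = 0 (attained at k = 1)
  C[1][0] = min over k of (A[1][0] + B[0][0] = 4 + 7 = 11, A[1][1] + B[1][0] = 10 + 6 = 16, A[1][2] + B[2][0] = 1 + 1 = 2) = 2 (attained at k = 2)
  C[1][1] = min over k of (A[1][0] + B[0][1] = 4 + -2 = 2, A[1][1] + B[1][1] = 10 + -4 = 6, A[1][2] + B[2][1] = 1 + 0 = 1) = 1 (attained at k = 2)
  C[1][2] = min over k of (A[1][0] + B[0][2] = 4 + 4 = 8, A[1][1] + B[1][2] = 10 + -2 = 8, A[1][2] + B[2][2] = 1 + 3 = 4) = 4 (attained at k = 2)
  C[2][0] = min over k of (A[2][0] + B[0][0] = 1 + 7 = 8, A[2][1] + B[1][0] = 6 + 6 = 12, A[2][2] + B[2][0] = -4 + 1 = -3) = -3 (attained at k = 2)
  C[2][1] = min over k of (A[2][0] + B[0][1] = 1 + -2 = -1, A[2][1] + B[1][1] = 6 + -4 = 2, A[2][2] + B[2][1] = -4 + 0 = -4) = -4 (attained at k = 2)
  C[2][2] = min over k of (A[2][0] + B[0][2] = 1 + 4 = 5, A[2][1] + B[1][2] = 6 + -2 = 4, A[2][2] + B[2][2] = -4 + 3 = -1) = -1 (attained at k = 2)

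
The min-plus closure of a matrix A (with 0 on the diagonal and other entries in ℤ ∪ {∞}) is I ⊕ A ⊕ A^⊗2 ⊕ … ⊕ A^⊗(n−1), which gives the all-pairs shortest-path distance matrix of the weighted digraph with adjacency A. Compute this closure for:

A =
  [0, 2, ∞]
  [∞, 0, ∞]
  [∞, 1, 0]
Closure =
  [0, 2, ∞]
  [∞, 0, ∞]
  [∞, 1, 0]

This is the Floyd-Warshall all-pairs shortest-path computation. For each intermediate vertex k = 0, 1, …, 2, update dist[i][j] ← min(dist[i][j], dist[i][k] + dist[k][j]). The final matrix gives, for each (i, j), the minimum total weight of any directed path from i to j (possibly empty when i = j).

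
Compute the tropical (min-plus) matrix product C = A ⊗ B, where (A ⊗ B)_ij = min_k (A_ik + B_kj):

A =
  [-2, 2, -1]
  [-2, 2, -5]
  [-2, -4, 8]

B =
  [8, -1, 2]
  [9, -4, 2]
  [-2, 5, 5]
A ⊗ B =
  [-3, -3, 0]
  [-7, -3, 0]
  [5, -8, -2]

Apply the min-plus product entry-by-entry:
  C[0][0] = min over k of (A[0][0] + B[0][0] = -2 + 8 = 6, A[0][1] + B[1][0] = 2 + 9 = 11, A[0][2] + B[2][0] = -1 + -2 = -3) = -3 (attained at k = 2)
  C[0][1] = min over k of (A[0][0] + B[0][1] = -2 + -1 = -3, A[0][1] + B[1][1] = 2 + -4 = -2, A[0][2] + B[2][1] = -1 + 5 = 4) = -3 (attained at k = 0)
  C[0][2] = min over k of (A[0][0] + B[0][2] = -2 + 2 = 0, A[0][1] + B[1][2] = 2 + 2 = 4, A[0][2] + B[2][2] = -1 + 5 = 4) = 0 (attained at k = 0)
  C[1][0] = min over k of (A[1][0] + B[0][0] = -2 + 8 = 6, A[1][1] + B[1][0] = 2 + 9 = 11, A[1][2] + B[2][0] = -5 + -2 = -7) = -7 (attained at k = 2)
  C[1][1] = min over k of (A[1][0] + B[0][1] = -2 + -1 = -3, A[1][1] + B[1][1] = 2 + -4 = -2, A[1][2] + B[2][1] = -5 + 5 = 0) = -3 (attained at k = 0)
  C[1][2] = min over k of (A[1][0] + B[0][2] = -2 + 2 = 0, A[1][1] + B[1][2] = 2 + 2 = 4, A[1][2] + B[2][2] = -5 + 5 = 0) = 0 (attained at k = 0)
  C[2][0] = min over k of (A[2][0] + B[0][0] = -2 + 8 = 6, A[2][1] + B[1][0] = -4 + 9 = 5, A[2][2] + B[2][0] = 8 + -2 = 6) = 5 (attained at k = 1)
  C[2][1] = min over k of (A[2][0] + B[0][1] = -2 + -1 = -3, A[2][1] + B[1][1] = -4 + -4 = -8, A[2][2] + B[2][1] = 8 + 5 = 13) = -8 (attained at k = 1)
  C[2][2] = min over k of (A[2][0] + B[0][2] = -2 + 2 = 0, A[2][1] + B[1][2] = -4 + 2 = -2, A[2][2] + B[2][2] = 8 + 5 = 13) = -2 (attained at k = 1)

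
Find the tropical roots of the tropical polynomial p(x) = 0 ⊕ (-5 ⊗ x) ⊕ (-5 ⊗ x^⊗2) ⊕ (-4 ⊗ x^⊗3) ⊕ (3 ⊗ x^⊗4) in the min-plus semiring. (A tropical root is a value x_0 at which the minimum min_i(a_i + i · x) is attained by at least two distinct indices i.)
Roots: {-7, -1, 0, 5}

Each tropical root is a break point of the lower envelope of the lines y = a_i + i · x (there are 5 lines, with slopes 0, 1, ..., 4). Only the lines that attain the minimum somewhere contribute to roots; other lines are dominated. Here the surviving (envelope) indices are i = 4, i = 3, i = 2, i = 1, i = 0.
Intersections between consecutive envelope lines give the roots: for adjacent envelope indices i < j the intersection is x = (a_i − a_j) / (j − i). Reading off the sorted break points: {-7, -1, 0, 5}.
Verification: at each break x_0, at least two indices attain the minimum of min_i(a_i + i · x_0).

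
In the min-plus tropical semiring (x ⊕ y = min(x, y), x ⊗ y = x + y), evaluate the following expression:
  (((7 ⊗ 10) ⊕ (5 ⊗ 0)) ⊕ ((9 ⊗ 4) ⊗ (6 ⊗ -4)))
(((7 ⊗ 10) ⊕ (5 ⊗ 0)) ⊕ ((9 ⊗ 4) ⊗ (6 ⊗ -4))) = 5

Expand innermost to outermost. Recall ⊕ takes the minimum of its arguments and ⊗ takes their sum. Working out the expression (((7 ⊗ 10) ⊕ (5 ⊗ 0)) ⊕ ((9 ⊗ 4) ⊗ (6 ⊗ -4))) gives 5.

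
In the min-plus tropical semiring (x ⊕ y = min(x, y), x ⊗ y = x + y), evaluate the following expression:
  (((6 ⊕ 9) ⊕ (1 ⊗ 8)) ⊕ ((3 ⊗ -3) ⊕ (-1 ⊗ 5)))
(((6 ⊕ 9) ⊕ (1 ⊗ 8)) ⊕ ((3 ⊗ -3) ⊕ (-1 ⊗ 5))) = 0

Expand innermost to outermost. Recall ⊕ takes the minimum of its arguments and ⊗ takes their sum. Working out the expression (((6 ⊕ 9) ⊕ (1 ⊗ 8)) ⊕ ((3 ⊗ -3) ⊕ (-1 ⊗ 5))) gives 0.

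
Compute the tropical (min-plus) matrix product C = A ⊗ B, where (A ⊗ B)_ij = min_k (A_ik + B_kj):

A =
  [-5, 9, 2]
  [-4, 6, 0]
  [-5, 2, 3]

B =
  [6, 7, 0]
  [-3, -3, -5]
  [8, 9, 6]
A ⊗ B =
  [1, 2, -5]
  [2, 3, -4]
  [-1, -1, -5]

Apply the min-plus product entry-by-entry:
  C[0][0] = min over k of (A[0][0] + B[0][0] = -5 + 6 = 1, A[0][1] + B[1][0] = 9 + -3 = 6, A[0][2] + B[2][0] = 2 + 8 = 10) = 1 (attained at k = 0)
  C[0][1] = min over k of (A[0][0] + B[0][1] = -5 + 7 = 2, A[0][1] + B[1][1] = 9 + -3 = 6, A[0][2] + B[2][1] = 2 + 9 = 11) = 2 (attained at k = 0)
  C[0][2] = min over k of (A[0][0] + B[0][2] = -5 + 0 = -5, A[0][1] + B[1][2] = 9 + -5 = 4, A[0][2] + B[2][2] = 2 + 6 = 8) = -5 (attained at k = 0)
  C[1][0] = min over k of (A[1][0] + B[0][0] = -4 + 6 = 2, A[1][1] + B[1][0] = 6 + -3 = 3, A[1][2] + B[2][0] = 0 + 8 = 8) = 2 (attained at k = 0)
  C[1][1] = min over k of (A[1][0] + B[0][1] = -4 + 7 = 3, A[1][1] + B[1][1] = 6 + -3 = 3, A[1][2] + B[2][1] = 0 + 9 = 9) = 3 (attained at k = 0)
  C[1][2] = min over k of (A[1][0] + B[0][2] = -4 + 0 = -4, A[1][1] + B[1][2] = 6 + -5 = 1, A[1][2] + B[2][2] = 0 + 6 = 6) = -4 (attained at k = 0)
  C[2][0] = min over k of (A[2][0] + B[0][0] = -5 + 6 = 1, A[2][1] + B[1][0] = 2 + -3 = -1, A[2][2] + B[2][0] = 3 + 8 = 11) = -1 (attained at k = 1)
  C[2][1] = min over k of (A[2][0] + B[0][1] = -5 + 7 = 2, A[2][1] + B[1][1] = 2 + -3 = -1, A[2][2] + B[2][1] = 3 + 9 = 12) = -1 (attained at k = 1)
  C[2][2] = min over k of (A[2][0] + B[0][2] = -5 + 0 = -5, A[2][1] + B[1][2] = 2 + -5 = -3, A[2][2] + B[2][2] = 3 + 6 = 9) = -5 (attained at k = 0)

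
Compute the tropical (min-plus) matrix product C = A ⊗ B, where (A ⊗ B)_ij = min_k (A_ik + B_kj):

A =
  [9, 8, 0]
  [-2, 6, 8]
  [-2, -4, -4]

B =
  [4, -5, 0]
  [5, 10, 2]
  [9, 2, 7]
A ⊗ B =
  [9, 2, 7]
  [2, -7, -2]
  [1, -7, -2]

Apply the min-plus product entry-by-entry:
  C[0][0] = min over k of (A[0][0] + B[0][0] = 9 + 4 = 13, A[0][1] + B[1][0] = 8 + 5 = 13, A[0][2] + B[2][0] = 0 + 9 = 9) = 9 (attained at k = 2)
  C[0][1] = min over k of (A[0][0] + B[0][1] = 9 + -5 = 4, A[0][1] + B[1][1] = 8 + 10 = 18, A[0][2] + B[2][1] = 0 + 2 = 2) = 2 (attained at k = 2)
  C[0][2] = min over k of (A[0][0] + B[0][2] = 9 + 0 = 9, A[0][1] + B[1][2] = 8 + 2 = 10, A[0][2] + B[2][2] = 0 + 7 = 7) = 7 (attained at k = 2)
  C[1][0] = min over k of (A[1][0] + B[0][0] = -2 + 4 = 2, A[1][1] + B[1][0] = 6 + 5 = 11, A[1][2] + B[2][0] = 8 + 9 = 17) = 2 (attained at k = 0)
  C[1][1] = min over k of (A[1][0] + B[0][1] = -2 + -5 = -7, A[1][1] + B[1][1] = 6 + 10 = 16, A[1][2] + B[2][1] = 8 + 2 = 10) = -7 (attained at k = 0)
  C[1][2] = min over k of (A[1][0] + B[0][2] = -2 + 0 = -2, A[1][1] + B[1][2] = 6 + 2 = 8, A[1][2] + B[2][2] = 8 + 7 = 15) = -2 (attained at k = 0)
  C[2][0] = min over k of (A[2][0] + B[0][0] = -2 + 4 = 2, A[2][1] + B[1][0] = -4 + 5 = 1, A[2][2] + B[2][0] = -4 + 9 = 5) = 1 (attained at k = 1)
  C[2][1] = min over k of (A[2][0] + B[0][1] = -2 + -5 = -7, A[2][1] + B[1][1] = -4 + 10 = 6, A[2][2] + B[2][1] = -4 + 2 = -2) = -7 (attained at k = 0)
  C[2][2] = min over k of (A[2][0] + B[0][2] = -2 + 0 = -2, A[2][1] + B[1][2] = -4 + 2 = -2, A[2][2] + B[2][2] = -4 + 7 = 3) = -2 (attained at k = 0)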